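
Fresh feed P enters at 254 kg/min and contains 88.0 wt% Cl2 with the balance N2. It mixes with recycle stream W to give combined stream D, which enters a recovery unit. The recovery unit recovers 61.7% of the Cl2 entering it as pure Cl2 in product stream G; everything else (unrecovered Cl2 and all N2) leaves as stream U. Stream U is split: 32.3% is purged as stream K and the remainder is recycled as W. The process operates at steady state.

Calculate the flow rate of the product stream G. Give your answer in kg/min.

Cl2 in D: m_A = 254×0.880 + (1−0.323)·(1−0.617)·m_A, so m_A = 223.52/0.7407 = 301.76 kg/min.
Product G = 0.617×301.76 = 186.19 kg/min.

186.2 kg/min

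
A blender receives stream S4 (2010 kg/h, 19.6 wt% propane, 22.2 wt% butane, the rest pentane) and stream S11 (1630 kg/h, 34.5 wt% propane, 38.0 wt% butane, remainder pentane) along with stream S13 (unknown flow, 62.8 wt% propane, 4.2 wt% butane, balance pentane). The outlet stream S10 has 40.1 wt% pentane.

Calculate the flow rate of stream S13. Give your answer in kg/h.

2231 kg/h

Let S13 be the unknown flow. Total out = 3640 + S13.
pentane balance: 1618.1 + 0.330·S13 = 0.401·(3640 + S13)
(0.330 − 0.401)·S13 = 0.401×3640 − 1618.1 = -158.43
S13 = -158.43 / -0.071 = 2231.4 kg/h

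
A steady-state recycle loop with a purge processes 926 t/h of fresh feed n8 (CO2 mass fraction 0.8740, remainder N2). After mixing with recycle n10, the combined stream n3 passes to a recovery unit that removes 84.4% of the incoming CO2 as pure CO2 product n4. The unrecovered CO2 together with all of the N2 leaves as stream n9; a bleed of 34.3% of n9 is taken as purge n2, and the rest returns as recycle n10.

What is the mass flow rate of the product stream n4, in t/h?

761.1 t/h

CO2 in n3: m_A = 926×0.874 + (1−0.343)·(1−0.844)·m_A, so m_A = 809.32/0.8975 = 901.75 t/h.
Product n4 = 0.844×901.75 = 761.07 t/h.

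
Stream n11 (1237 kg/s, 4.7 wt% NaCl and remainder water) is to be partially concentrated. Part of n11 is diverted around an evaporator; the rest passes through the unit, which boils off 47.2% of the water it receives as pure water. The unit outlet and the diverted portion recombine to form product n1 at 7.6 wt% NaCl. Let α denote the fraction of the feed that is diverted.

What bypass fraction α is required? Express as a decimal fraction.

0.152

All 1237×0.047 = 58.139 kg/s of NaCl reaches n1, so n1 = 58.139/0.076 = 764.99 kg/s and vapour = 472.01 kg/s.
The evaporator receives (1−α)·1237 of feed at 0.953 water and removes 0.472 of that water:
0.472×0.953×(1−α)×1237 = 472.01
(1−α) = 472.01/556.42 = 0.8483;  α = 0.1517.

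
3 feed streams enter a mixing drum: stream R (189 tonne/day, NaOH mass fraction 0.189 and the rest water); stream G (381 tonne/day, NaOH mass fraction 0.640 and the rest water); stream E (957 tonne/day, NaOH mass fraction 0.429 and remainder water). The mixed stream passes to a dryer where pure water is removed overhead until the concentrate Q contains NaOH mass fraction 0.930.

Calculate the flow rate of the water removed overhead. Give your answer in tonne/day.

NaOH entering = 189×0.189 + 381×0.640 + 957×0.429 = 690.11 tonne/day.
All NaOH reports to Q, so Q = 690.11/0.930 = 742.06 tonne/day.
Total feed = 1527 tonne/day; overhead = 1527 − 742.06 = 784.94 tonne/day.

784.9 tonne/day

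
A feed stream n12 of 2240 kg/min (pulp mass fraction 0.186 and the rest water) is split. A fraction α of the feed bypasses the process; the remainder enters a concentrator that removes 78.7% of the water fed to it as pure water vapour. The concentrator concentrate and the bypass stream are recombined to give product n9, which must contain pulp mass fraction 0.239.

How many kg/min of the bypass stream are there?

All 2240×0.186 = 416.64 kg/min of pulp reaches n9, so n9 = 416.64/0.239 = 1743.3 kg/min and vapour = 496.74 kg/min.
The evaporator receives (1−α)·2240 of feed at 0.814 water and removes 0.787 of that water:
0.787×0.814×(1−α)×2240 = 496.74
(1−α) = 496.74/1435 = 0.3462;  α = 0.6538.
Bypass flow = 0.6538×2240 = 1464.6 kg/min.

1465 kg/min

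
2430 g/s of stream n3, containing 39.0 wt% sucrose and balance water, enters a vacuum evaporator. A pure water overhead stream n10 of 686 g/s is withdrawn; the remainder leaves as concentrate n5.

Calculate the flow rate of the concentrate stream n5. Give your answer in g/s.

1744 g/s

Concentrate = 2430 − 686 = 1744 g/s.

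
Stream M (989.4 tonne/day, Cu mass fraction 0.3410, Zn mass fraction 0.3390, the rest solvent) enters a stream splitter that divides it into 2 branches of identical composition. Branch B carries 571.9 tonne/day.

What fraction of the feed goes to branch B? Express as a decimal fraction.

0.578

Fraction to B = 571.9/989.4 = 0.5780.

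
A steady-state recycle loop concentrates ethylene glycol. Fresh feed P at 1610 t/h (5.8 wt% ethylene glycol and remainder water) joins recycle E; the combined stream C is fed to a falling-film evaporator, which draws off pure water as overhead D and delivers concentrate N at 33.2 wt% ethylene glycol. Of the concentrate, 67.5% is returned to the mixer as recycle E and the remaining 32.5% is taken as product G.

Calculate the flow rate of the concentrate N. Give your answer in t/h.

865.4 t/h

Overall ethylene glycol balance (none leaves overhead): ethylene glycol in fresh feed = ethylene glycol in product, i.e. 1610×0.058 = (1−0.675)·N·0.332.
N = 93.38/(0.332×0.325) = 865.43 t/h.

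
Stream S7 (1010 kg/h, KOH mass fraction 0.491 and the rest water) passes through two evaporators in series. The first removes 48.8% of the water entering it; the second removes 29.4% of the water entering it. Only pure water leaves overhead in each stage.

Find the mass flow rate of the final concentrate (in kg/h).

681.7 kg/h

water in feed = 1010×0.509 = 514.09 kg/h.
After stage 1: water left = (1−0.488)×514.09 = 263.21; stream total = 759.12 kg/h.
After stage 2: water left = (1−0.294)×263.21 = 185.83; final concentrate = 681.74 kg/h.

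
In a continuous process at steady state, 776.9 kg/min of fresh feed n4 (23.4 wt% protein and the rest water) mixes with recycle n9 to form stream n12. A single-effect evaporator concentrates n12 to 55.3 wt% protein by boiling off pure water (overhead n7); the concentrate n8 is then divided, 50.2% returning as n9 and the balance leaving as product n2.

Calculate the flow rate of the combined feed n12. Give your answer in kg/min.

1108 kg/min

Overall protein balance (none leaves overhead): protein in fresh feed = protein in product, i.e. 776.9×0.234 = (1−0.502)·n8·0.553.
n8 = 181.79/(0.553×0.498) = 660.13 kg/min.
Recycle n9 = 0.502×660.13 = 331.38 kg/min.
Combined feed n12 = 776.9 + 331.38 = 1108.3 kg/min.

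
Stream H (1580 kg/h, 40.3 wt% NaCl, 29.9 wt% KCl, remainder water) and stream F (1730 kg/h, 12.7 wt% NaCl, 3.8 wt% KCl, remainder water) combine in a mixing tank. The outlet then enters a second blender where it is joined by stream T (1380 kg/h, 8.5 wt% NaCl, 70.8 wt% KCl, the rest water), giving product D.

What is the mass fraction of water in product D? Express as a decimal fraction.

Overall, product flow = 4690 kg/h.
water in = 1580×0.298 + 1730×0.835 + 1380×0.207 = 2201 kg/h.
water fraction in D = 0.469.

0.469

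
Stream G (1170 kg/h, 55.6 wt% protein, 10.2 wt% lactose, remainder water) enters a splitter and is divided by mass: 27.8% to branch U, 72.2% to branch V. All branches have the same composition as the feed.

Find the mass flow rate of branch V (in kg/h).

844.7 kg/h

Branch V flow = 0.722×1170 = 844.74 kg/h.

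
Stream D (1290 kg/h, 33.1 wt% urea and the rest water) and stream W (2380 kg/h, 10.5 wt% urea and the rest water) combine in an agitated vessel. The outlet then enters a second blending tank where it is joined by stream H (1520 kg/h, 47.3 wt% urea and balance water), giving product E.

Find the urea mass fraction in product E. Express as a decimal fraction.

Overall, product flow = 5190 kg/h.
urea in = 1290×0.331 + 2380×0.105 + 1520×0.473 = 1395.8 kg/h.
urea fraction in E = 0.269.

0.269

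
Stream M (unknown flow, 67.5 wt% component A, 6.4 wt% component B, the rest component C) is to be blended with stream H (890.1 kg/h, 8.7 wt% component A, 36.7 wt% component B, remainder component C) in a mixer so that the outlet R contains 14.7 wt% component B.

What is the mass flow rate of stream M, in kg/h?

2359 kg/h

Let M be the unknown flow. Total out = 890.1 + M.
component B balance: 326.67 + 0.064·M = 0.147·(890.1 + M)
(0.064 − 0.147)·M = 0.147×890.1 − 326.67 = -195.82
M = -195.82 / -0.083 = 2359.3 kg/h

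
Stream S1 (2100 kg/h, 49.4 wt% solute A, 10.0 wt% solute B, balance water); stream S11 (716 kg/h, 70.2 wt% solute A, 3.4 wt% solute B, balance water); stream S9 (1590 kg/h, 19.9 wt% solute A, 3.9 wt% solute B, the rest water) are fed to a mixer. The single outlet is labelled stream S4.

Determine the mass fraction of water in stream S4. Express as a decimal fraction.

Total flow out = 2100 + 716 + 1590 = 4406 kg/h.
water in = 2100×0.406 + 716×0.264 + 1590×0.762 = 2253.2 kg/h.
water mass fraction in S4 = 2253.2/4406 = 0.511.

0.511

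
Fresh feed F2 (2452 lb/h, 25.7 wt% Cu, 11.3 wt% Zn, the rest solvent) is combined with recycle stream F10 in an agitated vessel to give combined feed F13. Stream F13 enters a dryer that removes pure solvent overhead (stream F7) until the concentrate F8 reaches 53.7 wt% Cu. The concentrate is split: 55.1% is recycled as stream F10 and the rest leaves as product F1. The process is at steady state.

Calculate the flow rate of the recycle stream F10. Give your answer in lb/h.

Overall Cu balance (none leaves overhead): Cu in fresh feed = Cu in product, i.e. 2452×0.257 = (1−0.551)·F8·0.537.
F8 = 630.16/(0.537×0.449) = 2613.6 lb/h.
Recycle F10 = 0.551×2613.6 = 1440.1 lb/h.

1440 lb/h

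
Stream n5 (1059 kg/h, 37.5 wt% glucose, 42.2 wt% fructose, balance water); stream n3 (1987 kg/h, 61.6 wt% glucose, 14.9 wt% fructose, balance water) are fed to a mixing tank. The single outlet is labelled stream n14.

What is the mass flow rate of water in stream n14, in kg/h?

681.9 kg/h

water out = water in = 1059×0.203 + 1987×0.235 = 681.92 kg/h.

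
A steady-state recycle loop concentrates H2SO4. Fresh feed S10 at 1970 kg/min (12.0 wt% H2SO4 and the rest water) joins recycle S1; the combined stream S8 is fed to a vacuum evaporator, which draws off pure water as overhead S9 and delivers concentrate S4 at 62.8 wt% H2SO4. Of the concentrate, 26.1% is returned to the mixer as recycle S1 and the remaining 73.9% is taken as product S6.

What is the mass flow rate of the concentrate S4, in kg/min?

Overall H2SO4 balance (none leaves overhead): H2SO4 in fresh feed = H2SO4 in product, i.e. 1970×0.120 = (1−0.261)·S4·0.628.
S4 = 236.4/(0.628×0.739) = 509.38 kg/min.

509.4 kg/min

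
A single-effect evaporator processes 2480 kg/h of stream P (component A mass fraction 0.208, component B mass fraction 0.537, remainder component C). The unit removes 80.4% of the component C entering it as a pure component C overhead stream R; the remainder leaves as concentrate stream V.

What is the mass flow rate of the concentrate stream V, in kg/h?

component C entering = 2480×0.255 = 632.4 kg/h; overhead removed = 0.804×632.4 = 508.45 kg/h.
Concentrate = 2480 − 508.45 = 1971.6 kg/h.

1972 kg/h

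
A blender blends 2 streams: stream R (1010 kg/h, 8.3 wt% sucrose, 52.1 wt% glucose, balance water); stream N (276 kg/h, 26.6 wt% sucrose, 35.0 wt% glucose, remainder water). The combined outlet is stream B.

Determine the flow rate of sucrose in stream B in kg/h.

sucrose out = sucrose in = 1010×0.083 + 276×0.266 = 157.25 kg/h.

157.2 kg/h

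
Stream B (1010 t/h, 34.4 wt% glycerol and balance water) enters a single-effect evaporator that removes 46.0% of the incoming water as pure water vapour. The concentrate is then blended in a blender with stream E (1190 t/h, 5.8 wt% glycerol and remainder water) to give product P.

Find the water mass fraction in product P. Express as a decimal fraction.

0.780

Vapour removed = 0.460×0.656×1010 = 304.78 t/h; concentrate = 705.22 t/h.
water reaching the mixer = 357.78 (from concentrate) + 1190×0.942 = 1478.8 t/h.
Product flow = 705.22 + 1190 = 1895.2 t/h; water fraction = 0.780.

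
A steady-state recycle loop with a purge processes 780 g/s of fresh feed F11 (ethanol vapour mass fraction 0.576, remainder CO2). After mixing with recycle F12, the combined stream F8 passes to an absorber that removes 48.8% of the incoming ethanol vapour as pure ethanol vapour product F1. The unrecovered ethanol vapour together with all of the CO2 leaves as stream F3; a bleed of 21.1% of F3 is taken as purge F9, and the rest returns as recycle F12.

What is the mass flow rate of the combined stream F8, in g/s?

2321 g/s

CO2 enters only via F11 and leaves only via the purge: 780×0.424 = 0.211×(CO2 in F3), and the absorber passes all CO2, so CO2 in F8 = CO2 in F3 = 1567.4 g/s.
ethanol vapour in F8: m_A = 780×0.576 + (1−0.211)·(1−0.488)·m_A, so m_A = 449.28/0.5960 = 753.79 g/s.
F8 = 753.79 + 1567.4 = 2321.2 g/s.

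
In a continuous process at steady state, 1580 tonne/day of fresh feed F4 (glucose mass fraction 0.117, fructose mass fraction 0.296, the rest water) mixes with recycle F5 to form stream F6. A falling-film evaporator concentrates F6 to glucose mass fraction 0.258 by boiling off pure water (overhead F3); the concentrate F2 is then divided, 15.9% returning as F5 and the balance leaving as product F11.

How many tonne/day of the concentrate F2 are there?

852 tonne/day

Overall glucose balance (none leaves overhead): glucose in fresh feed = glucose in product, i.e. 1580×0.117 = (1−0.159)·F2·0.258.
F2 = 184.86/(0.258×0.841) = 851.98 tonne/day.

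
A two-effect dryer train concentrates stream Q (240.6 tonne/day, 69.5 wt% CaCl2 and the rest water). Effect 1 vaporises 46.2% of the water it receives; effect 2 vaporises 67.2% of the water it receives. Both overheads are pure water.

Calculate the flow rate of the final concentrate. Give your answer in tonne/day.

180.2 tonne/day

water in feed = 240.6×0.305 = 73.383 tonne/day.
After stage 1: water left = (1−0.462)×73.383 = 39.48; stream total = 206.7 tonne/day.
After stage 2: water left = (1−0.672)×39.48 = 12.949; final concentrate = 180.17 tonne/day.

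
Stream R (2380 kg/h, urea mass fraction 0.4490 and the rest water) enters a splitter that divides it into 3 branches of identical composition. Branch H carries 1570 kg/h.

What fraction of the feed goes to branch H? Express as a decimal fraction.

Fraction to H = 1570/2380 = 0.6597.

0.660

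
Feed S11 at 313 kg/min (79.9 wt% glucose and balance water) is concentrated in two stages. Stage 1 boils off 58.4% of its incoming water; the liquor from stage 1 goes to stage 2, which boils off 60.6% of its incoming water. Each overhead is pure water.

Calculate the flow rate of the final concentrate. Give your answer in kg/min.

260.4 kg/min

water in feed = 313×0.201 = 62.913 kg/min.
After stage 1: water left = (1−0.584)×62.913 = 26.172; stream total = 276.26 kg/min.
After stage 2: water left = (1−0.606)×26.172 = 10.312; final concentrate = 260.4 kg/min.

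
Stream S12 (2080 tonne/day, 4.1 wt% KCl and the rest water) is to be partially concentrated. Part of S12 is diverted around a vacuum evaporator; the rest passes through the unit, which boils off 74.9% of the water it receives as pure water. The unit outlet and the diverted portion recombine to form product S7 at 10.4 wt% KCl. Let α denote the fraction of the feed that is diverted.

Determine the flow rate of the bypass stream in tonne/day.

325.8 tonne/day

All 2080×0.041 = 85.28 tonne/day of KCl reaches S7, so S7 = 85.28/0.104 = 820 tonne/day and vapour = 1260 tonne/day.
The evaporator receives (1−α)·2080 of feed at 0.959 water and removes 0.749 of that water:
0.749×0.959×(1−α)×2080 = 1260
(1−α) = 1260/1494 = 0.8433;  α = 0.1567.
Bypass flow = 0.1567×2080 = 325.84 tonne/day.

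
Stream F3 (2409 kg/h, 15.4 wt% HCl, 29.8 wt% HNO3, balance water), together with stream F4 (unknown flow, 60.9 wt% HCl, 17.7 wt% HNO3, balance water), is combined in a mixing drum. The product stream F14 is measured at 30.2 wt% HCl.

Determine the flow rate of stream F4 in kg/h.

Let F4 be the unknown flow. Total out = 2409 + F4.
HCl balance: 370.99 + 0.609·F4 = 0.302·(2409 + F4)
(0.609 − 0.302)·F4 = 0.302×2409 − 370.99 = 356.53
F4 = 356.53 / 0.307 = 1161.3 kg/h

1161 kg/h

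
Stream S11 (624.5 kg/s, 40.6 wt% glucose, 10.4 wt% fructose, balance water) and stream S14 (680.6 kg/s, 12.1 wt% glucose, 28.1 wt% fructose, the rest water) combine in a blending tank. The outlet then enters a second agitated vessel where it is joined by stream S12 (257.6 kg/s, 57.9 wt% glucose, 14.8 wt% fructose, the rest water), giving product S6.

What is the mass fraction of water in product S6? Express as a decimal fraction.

0.5013

Overall, product flow = 1562.7 kg/s.
water in = 624.5×0.490 + 680.6×0.598 + 257.6×0.273 = 783.33 kg/s.
water fraction in S6 = 0.5013.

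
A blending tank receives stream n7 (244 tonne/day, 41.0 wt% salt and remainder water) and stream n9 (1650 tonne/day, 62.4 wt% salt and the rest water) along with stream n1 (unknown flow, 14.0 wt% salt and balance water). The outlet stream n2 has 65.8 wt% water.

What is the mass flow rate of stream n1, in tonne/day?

2386 tonne/day

Let n1 be the unknown flow. Total out = 1894 + n1.
water balance: 764.36 + 0.860·n1 = 0.658·(1894 + n1)
(0.860 − 0.658)·n1 = 0.658×1894 − 764.36 = 481.89
n1 = 481.89 / 0.202 = 2385.6 tonne/day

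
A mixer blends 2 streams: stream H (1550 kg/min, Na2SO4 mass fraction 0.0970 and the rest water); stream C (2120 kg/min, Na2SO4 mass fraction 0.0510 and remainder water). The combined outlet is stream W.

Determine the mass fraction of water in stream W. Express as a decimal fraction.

0.9296

Total flow out = 1550 + 2120 = 3670 kg/min.
water in = 1550×0.903 + 2120×0.949 = 3411.5 kg/min.
water mass fraction in W = 3411.5/3670 = 0.9296.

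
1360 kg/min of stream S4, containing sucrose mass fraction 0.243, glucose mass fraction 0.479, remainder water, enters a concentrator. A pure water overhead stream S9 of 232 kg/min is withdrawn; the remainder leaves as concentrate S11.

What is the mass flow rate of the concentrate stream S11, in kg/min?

Concentrate = 1360 − 232 = 1128 kg/min.

1128 kg/min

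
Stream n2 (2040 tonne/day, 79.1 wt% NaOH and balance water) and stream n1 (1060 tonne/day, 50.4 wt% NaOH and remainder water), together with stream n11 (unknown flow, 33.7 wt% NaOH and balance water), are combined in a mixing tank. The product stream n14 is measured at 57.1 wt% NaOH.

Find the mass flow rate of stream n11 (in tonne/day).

Let n11 be the unknown flow. Total out = 3100 + n11.
NaOH balance: 2147.9 + 0.337·n11 = 0.571·(3100 + n11)
(0.337 − 0.571)·n11 = 0.571×3100 − 2147.9 = -377.78
n11 = -377.78 / -0.234 = 1614.4 tonne/day

1614 tonne/day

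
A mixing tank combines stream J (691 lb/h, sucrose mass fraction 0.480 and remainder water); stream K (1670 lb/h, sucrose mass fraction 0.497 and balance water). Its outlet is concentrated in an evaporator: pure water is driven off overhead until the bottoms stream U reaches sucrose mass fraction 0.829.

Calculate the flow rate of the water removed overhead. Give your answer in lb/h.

sucrose entering = 691×0.480 + 1670×0.497 = 1161.7 lb/h.
All sucrose reports to U, so U = 1161.7/0.829 = 1401.3 lb/h.
Total feed = 2361 lb/h; overhead = 2361 − 1401.3 = 959.71 lb/h.

959.7 lb/h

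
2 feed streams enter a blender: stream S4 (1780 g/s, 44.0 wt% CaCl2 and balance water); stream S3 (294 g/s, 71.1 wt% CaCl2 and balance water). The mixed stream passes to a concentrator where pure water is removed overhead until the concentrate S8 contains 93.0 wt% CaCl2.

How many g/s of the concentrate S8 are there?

CaCl2 entering = 1780×0.440 + 294×0.711 = 992.23 g/s.
All CaCl2 reports to S8, so S8 = 992.23/0.930 = 1066.9 g/s.

1067 g/s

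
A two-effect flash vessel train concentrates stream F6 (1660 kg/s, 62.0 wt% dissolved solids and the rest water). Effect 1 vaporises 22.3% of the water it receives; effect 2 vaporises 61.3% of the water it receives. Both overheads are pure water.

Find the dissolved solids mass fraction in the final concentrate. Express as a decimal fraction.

0.8444

water in feed = 1660×0.380 = 630.8 kg/s.
After stage 1: water left = (1−0.223)×630.8 = 490.13; stream total = 1519.3 kg/s.
After stage 2: water left = (1−0.613)×490.13 = 189.68; final concentrate = 1218.9 kg/s.
dissolved solids fraction = 1029.2/1218.9 = 0.8444.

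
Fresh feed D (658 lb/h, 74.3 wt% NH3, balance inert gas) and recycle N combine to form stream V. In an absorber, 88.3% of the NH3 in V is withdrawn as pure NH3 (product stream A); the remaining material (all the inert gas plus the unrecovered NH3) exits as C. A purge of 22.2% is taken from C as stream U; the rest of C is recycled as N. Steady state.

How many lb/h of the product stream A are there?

NH3 in V: m_A = 658×0.743 + (1−0.222)·(1−0.883)·m_A, so m_A = 488.89/0.9090 = 537.85 lb/h.
Product A = 0.883×537.85 = 474.92 lb/h.

474.9 lb/h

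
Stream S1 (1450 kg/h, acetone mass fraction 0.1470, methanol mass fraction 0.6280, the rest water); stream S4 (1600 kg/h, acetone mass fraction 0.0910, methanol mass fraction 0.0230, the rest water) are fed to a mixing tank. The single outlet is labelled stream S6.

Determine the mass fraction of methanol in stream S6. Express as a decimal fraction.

0.3106

Total flow out = 1450 + 1600 = 3050 kg/h.
methanol in = 1450×0.628 + 1600×0.023 = 947.4 kg/h.
methanol mass fraction in S6 = 947.4/3050 = 0.3106.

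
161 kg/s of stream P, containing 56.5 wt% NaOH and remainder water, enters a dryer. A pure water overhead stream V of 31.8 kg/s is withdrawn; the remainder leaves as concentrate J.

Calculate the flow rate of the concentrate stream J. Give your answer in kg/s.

Concentrate = 161 − 31.8 = 129.2 kg/s.

129.2 kg/s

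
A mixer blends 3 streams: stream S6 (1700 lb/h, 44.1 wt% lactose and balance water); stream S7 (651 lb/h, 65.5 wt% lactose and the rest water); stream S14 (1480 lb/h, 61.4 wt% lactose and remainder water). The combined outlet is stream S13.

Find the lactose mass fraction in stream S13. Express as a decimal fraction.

0.5442

Total flow out = 1700 + 651 + 1480 = 3831 lb/h.
lactose in = 1700×0.441 + 651×0.655 + 1480×0.614 = 2084.8 lb/h.
lactose mass fraction in S13 = 2084.8/3831 = 0.5442.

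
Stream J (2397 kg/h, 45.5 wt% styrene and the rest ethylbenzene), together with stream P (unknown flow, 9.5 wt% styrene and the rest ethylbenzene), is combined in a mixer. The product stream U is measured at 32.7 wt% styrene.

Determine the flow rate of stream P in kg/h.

1322 kg/h

Let P be the unknown flow. Total out = 2397 + P.
styrene balance: 1090.6 + 0.095·P = 0.327·(2397 + P)
(0.095 − 0.327)·P = 0.327×2397 − 1090.6 = -306.82
P = -306.82 / -0.232 = 1322.5 kg/h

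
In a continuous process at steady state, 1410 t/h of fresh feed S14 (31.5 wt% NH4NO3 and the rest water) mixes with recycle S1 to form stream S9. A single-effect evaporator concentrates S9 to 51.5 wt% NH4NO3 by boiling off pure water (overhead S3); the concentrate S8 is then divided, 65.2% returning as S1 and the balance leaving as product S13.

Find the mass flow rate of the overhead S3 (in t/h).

Overall NH4NO3 balance (none leaves overhead): NH4NO3 in fresh feed = NH4NO3 in product, i.e. 1410×0.315 = (1−0.652)·S8·0.515.
S8 = 444.15/(0.515×0.348) = 2478.2 t/h.
Recycle S1 = 0.652×2478.2 = 1615.8 t/h.
Combined feed S9 = 1410 + 1615.8 = 3025.8 t/h.
Overhead S3 = S9 − S8 = 3025.8 − 2478.2 = 547.57 t/h.

547.6 t/h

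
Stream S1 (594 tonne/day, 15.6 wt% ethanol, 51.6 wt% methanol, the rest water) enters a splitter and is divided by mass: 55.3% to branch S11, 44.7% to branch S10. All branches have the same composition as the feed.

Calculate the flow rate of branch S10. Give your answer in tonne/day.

Branch S10 flow = 0.447×594 = 265.52 tonne/day.

265.5 tonne/day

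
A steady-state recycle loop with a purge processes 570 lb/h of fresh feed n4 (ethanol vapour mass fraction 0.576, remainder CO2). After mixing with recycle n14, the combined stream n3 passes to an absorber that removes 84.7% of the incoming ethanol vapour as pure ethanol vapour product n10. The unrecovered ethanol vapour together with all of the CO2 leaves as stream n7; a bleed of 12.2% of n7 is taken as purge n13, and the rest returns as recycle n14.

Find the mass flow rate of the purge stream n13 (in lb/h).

248.8 lb/h

CO2 enters only via n4 and leaves only via the purge: 570×0.424 = 0.122×(CO2 in n7), and the absorber passes all CO2, so CO2 in n3 = CO2 in n7 = 1981 lb/h.
ethanol vapour in n3: m_A = 570×0.576 + (1−0.122)·(1−0.847)·m_A, so m_A = 328.32/0.8657 = 379.27 lb/h.
n7 = (1−0.847)×379.27 + 1981 = 2039 lb/h.
Purge n13 = 0.122×2039 = 248.76 lb/h.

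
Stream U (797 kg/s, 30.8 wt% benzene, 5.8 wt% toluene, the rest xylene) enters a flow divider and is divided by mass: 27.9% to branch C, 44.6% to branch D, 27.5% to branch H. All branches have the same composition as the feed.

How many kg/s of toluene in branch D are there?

Branch D total = 0.446×797 = 355.46 kg/s.
toluene in D = 0.058×355.46 = 20.617 kg/s.

20.62 kg/s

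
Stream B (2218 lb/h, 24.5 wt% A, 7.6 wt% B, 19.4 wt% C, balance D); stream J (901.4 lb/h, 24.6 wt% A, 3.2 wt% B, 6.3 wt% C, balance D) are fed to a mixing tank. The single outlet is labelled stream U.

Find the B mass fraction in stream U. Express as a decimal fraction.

Total flow out = 2218 + 901.4 = 3119.4 lb/h.
B in = 2218×0.076 + 901.4×0.032 = 197.41 lb/h.
B mass fraction in U = 197.41/3119.4 = 0.0633.

0.0633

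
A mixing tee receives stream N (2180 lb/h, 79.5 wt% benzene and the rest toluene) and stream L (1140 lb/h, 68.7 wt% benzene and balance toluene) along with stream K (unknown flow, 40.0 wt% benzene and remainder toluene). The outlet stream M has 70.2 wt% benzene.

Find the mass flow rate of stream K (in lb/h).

614.7 lb/h

Let K be the unknown flow. Total out = 3320 + K.
benzene balance: 2516.3 + 0.400·K = 0.702·(3320 + K)
(0.400 − 0.702)·K = 0.702×3320 − 2516.3 = -185.64
K = -185.64 / -0.302 = 614.7 lb/h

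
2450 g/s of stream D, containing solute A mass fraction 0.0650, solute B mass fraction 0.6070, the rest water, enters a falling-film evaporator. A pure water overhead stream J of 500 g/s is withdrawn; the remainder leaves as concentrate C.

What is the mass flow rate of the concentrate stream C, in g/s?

1950 g/s

Concentrate = 2450 − 500 = 1950 g/s.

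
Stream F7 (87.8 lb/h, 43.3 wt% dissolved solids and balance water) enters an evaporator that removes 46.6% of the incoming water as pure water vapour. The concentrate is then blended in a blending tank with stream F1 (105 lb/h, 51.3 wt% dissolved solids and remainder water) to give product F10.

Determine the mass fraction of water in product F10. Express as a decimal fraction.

0.458

Vapour removed = 0.466×0.567×87.8 = 23.199 lb/h; concentrate = 64.601 lb/h.
water reaching the mixer = 26.584 (from concentrate) + 105×0.487 = 77.719 lb/h.
Product flow = 64.601 + 105 = 169.6 lb/h; water fraction = 0.458.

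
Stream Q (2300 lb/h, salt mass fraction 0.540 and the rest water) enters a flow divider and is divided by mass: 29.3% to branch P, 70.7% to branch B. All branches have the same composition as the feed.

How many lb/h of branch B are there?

Branch B flow = 0.707×2300 = 1626.1 lb/h.

1626 lb/h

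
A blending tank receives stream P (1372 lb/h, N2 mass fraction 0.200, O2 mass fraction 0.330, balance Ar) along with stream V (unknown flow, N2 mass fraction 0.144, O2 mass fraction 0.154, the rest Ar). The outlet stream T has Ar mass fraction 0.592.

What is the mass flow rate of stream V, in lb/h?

1522 lb/h

Let V be the unknown flow. Total out = 1372 + V.
Ar balance: 644.84 + 0.702·V = 0.592·(1372 + V)
(0.702 − 0.592)·V = 0.592×1372 − 644.84 = 167.38
V = 167.38 / 0.110 = 1521.7 lb/h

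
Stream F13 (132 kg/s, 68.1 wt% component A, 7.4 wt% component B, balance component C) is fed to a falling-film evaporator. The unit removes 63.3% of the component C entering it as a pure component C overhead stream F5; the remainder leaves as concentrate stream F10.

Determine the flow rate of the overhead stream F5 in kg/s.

component C entering = 132×0.245 = 32.34 kg/s; overhead removed = 0.633×32.34 = 20.471 kg/s.

20.47 kg/s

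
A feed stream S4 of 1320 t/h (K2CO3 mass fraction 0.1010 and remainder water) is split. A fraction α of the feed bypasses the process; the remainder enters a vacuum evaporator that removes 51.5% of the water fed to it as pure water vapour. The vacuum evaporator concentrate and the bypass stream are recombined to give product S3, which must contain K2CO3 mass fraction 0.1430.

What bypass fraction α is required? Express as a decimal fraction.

All 1320×0.101 = 133.32 t/h of K2CO3 reaches S3, so S3 = 133.32/0.143 = 932.31 t/h and vapour = 387.69 t/h.
The evaporator receives (1−α)·1320 of feed at 0.899 water and removes 0.515 of that water:
0.515×0.899×(1−α)×1320 = 387.69
(1−α) = 387.69/611.14 = 0.6344;  α = 0.3656.

0.366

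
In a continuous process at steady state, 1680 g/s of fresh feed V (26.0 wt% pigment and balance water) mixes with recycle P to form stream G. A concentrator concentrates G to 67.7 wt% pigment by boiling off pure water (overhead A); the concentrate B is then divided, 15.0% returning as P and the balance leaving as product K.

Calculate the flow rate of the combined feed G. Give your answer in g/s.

1794 g/s

Overall pigment balance (none leaves overhead): pigment in fresh feed = pigment in product, i.e. 1680×0.260 = (1−0.150)·B·0.677.
B = 436.8/(0.677×0.850) = 759.06 g/s.
Recycle P = 0.150×759.06 = 113.86 g/s.
Combined feed G = 1680 + 113.86 = 1793.9 g/s.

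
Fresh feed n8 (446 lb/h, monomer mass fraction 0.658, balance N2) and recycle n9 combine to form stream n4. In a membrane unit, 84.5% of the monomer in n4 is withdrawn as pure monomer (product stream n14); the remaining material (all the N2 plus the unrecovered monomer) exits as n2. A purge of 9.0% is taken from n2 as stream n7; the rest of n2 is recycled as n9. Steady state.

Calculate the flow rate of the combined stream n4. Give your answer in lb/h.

2036 lb/h

N2 enters only via n8 and leaves only via the purge: 446×0.342 = 0.090×(N2 in n2), and the membrane unit passes all N2, so N2 in n4 = N2 in n2 = 1694.8 lb/h.
monomer in n4: m_A = 446×0.658 + (1−0.090)·(1−0.845)·m_A, so m_A = 293.47/0.8589 = 341.66 lb/h.
n4 = 341.66 + 1694.8 = 2036.5 lb/h.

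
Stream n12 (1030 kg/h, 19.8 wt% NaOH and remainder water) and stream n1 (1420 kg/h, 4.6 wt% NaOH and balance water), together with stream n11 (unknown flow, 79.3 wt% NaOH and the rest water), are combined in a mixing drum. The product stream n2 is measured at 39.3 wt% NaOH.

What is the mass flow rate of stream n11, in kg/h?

1734 kg/h

Let n11 be the unknown flow. Total out = 2450 + n11.
NaOH balance: 269.26 + 0.793·n11 = 0.393·(2450 + n11)
(0.793 − 0.393)·n11 = 0.393×2450 − 269.26 = 693.59
n11 = 693.59 / 0.400 = 1734 kg/h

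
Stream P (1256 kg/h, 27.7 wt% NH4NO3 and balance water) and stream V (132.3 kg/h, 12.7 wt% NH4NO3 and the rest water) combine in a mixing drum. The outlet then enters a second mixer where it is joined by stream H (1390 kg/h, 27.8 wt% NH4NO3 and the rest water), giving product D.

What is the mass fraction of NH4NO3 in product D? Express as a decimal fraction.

0.270

Overall, product flow = 2778.3 kg/h.
NH4NO3 in = 1256×0.277 + 132.3×0.127 + 1390×0.278 = 751.13 kg/h.
NH4NO3 fraction in D = 0.270.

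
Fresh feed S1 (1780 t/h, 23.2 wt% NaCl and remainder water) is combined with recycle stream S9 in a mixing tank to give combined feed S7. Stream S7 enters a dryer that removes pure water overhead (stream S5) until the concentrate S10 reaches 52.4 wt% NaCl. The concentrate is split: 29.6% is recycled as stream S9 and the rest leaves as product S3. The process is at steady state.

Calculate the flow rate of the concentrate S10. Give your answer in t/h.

1119 t/h

Overall NaCl balance (none leaves overhead): NaCl in fresh feed = NaCl in product, i.e. 1780×0.232 = (1−0.296)·S10·0.524.
S10 = 412.96/(0.524×0.704) = 1119.4 t/h.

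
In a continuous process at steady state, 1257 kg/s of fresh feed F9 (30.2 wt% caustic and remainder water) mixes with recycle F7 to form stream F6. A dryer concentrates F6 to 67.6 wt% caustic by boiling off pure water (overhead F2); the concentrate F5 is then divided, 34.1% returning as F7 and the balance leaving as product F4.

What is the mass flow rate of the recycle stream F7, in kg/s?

Overall caustic balance (none leaves overhead): caustic in fresh feed = caustic in product, i.e. 1257×0.302 = (1−0.341)·F5·0.676.
F5 = 379.61/(0.676×0.659) = 852.14 kg/s.
Recycle F7 = 0.341×852.14 = 290.58 kg/s.

290.6 kg/s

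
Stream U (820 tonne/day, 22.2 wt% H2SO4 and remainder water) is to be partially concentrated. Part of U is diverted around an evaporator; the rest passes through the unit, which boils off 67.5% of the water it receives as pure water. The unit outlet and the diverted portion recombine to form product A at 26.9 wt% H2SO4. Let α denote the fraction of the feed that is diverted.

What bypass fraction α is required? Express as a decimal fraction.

All 820×0.222 = 182.04 tonne/day of H2SO4 reaches A, so A = 182.04/0.269 = 676.73 tonne/day and vapour = 143.27 tonne/day.
The evaporator receives (1−α)·820 of feed at 0.778 water and removes 0.675 of that water:
0.675×0.778×(1−α)×820 = 143.27
(1−α) = 143.27/430.62 = 0.3327;  α = 0.6673.

0.667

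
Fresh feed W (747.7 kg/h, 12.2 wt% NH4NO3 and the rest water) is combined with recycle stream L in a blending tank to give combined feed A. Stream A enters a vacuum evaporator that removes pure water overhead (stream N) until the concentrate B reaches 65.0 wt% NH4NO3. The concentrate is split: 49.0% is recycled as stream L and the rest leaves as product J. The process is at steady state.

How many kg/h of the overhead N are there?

607.4 kg/h

Overall NH4NO3 balance (none leaves overhead): NH4NO3 in fresh feed = NH4NO3 in product, i.e. 747.7×0.122 = (1−0.490)·B·0.650.
B = 91.219/(0.650×0.510) = 275.17 kg/h.
Recycle L = 0.490×275.17 = 134.83 kg/h.
Combined feed A = 747.7 + 134.83 = 882.53 kg/h.
Overhead N = A − B = 882.53 − 275.17 = 607.36 kg/h.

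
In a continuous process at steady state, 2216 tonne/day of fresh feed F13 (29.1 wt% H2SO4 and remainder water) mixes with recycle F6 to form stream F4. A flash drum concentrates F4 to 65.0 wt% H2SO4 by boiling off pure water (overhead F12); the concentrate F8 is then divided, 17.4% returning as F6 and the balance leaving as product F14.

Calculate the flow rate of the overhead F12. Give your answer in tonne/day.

Overall H2SO4 balance (none leaves overhead): H2SO4 in fresh feed = H2SO4 in product, i.e. 2216×0.291 = (1−0.174)·F8·0.650.
F8 = 644.86/(0.650×0.826) = 1201.1 tonne/day.
Recycle F6 = 0.174×1201.1 = 208.99 tonne/day.
Combined feed F4 = 2216 + 208.99 = 2425 tonne/day.
Overhead F12 = F4 − F8 = 2425 − 1201.1 = 1223.9 tonne/day.

1224 tonne/day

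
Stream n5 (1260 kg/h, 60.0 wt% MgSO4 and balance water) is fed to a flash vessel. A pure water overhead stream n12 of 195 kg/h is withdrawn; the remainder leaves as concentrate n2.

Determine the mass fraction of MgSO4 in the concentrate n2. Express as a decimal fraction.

MgSO4 is not removed: 1260×0.600 = 756 kg/h of MgSO4 enters n2.
Concentrate = 1260 − 195 = 1065 kg/h.
Mass fraction = 756/1065 = 0.710.

0.710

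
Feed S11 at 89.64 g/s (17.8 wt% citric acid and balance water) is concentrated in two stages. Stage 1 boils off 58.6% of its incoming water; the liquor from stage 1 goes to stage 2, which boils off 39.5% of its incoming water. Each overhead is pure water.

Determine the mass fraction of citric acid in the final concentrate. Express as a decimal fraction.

water in feed = 89.64×0.822 = 73.684 g/s.
After stage 1: water left = (1−0.586)×73.684 = 30.505; stream total = 46.461 g/s.
After stage 2: water left = (1−0.395)×30.505 = 18.456; final concentrate = 34.412 g/s.
citric acid fraction = 15.956/34.412 = 0.4637.

0.4637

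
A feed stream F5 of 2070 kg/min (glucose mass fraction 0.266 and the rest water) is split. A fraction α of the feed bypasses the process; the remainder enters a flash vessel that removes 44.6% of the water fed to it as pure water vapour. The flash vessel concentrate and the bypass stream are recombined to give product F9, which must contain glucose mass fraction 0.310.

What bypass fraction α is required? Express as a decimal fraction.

All 2070×0.266 = 550.62 kg/min of glucose reaches F9, so F9 = 550.62/0.310 = 1776.2 kg/min and vapour = 293.81 kg/min.
The evaporator receives (1−α)·2070 of feed at 0.734 water and removes 0.446 of that water:
0.446×0.734×(1−α)×2070 = 293.81
(1−α) = 293.81/677.64 = 0.4336;  α = 0.5664.

0.566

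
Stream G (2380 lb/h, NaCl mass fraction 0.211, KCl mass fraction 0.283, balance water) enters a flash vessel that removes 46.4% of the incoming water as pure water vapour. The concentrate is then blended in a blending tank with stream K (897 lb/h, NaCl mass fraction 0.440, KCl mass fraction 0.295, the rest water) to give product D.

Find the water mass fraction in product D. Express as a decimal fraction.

Vapour removed = 0.464×0.506×2380 = 558.79 lb/h; concentrate = 1821.2 lb/h.
water reaching the mixer = 645.49 (from concentrate) + 897×0.265 = 883.2 lb/h.
Product flow = 1821.2 + 897 = 2718.2 lb/h; water fraction = 0.325.

0.325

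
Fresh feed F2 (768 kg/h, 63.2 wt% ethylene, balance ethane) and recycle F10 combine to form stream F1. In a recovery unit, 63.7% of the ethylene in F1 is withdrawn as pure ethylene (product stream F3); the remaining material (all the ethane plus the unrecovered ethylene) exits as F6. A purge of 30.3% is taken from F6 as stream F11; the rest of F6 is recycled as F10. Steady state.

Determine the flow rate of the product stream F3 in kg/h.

ethylene in F1: m_A = 768×0.632 + (1−0.303)·(1−0.637)·m_A, so m_A = 485.38/0.7470 = 649.78 kg/h.
Product F3 = 0.637×649.78 = 413.91 kg/h.

413.9 kg/h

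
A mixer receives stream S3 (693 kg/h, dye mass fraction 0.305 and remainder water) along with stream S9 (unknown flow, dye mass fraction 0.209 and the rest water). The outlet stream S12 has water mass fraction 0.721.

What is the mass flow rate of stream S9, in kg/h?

257.4 kg/h

Let S9 be the unknown flow. Total out = 693 + S9.
water balance: 481.63 + 0.791·S9 = 0.721·(693 + S9)
(0.791 − 0.721)·S9 = 0.721×693 − 481.63 = 18.018
S9 = 18.018 / 0.070 = 257.4 kg/h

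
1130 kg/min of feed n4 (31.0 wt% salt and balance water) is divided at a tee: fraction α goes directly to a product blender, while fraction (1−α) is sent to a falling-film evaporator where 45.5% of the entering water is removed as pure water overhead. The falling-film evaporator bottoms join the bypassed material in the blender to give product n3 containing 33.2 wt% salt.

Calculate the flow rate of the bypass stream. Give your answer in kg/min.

All 1130×0.310 = 350.3 kg/min of salt reaches n3, so n3 = 350.3/0.332 = 1055.1 kg/min and vapour = 74.88 kg/min.
The evaporator receives (1−α)·1130 of feed at 0.690 water and removes 0.455 of that water:
0.455×0.690×(1−α)×1130 = 74.88
(1−α) = 74.88/354.76 = 0.2111;  α = 0.7889.
Bypass flow = 0.7889×1130 = 891.49 kg/min.

891.5 kg/min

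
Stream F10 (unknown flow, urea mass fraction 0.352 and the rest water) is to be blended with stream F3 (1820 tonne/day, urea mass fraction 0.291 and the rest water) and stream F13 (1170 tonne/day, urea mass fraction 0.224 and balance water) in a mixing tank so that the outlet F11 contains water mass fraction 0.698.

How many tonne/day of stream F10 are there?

2226 tonne/day

Let F10 be the unknown flow. Total out = 2990 + F10.
water balance: 2198.3 + 0.648·F10 = 0.698·(2990 + F10)
(0.648 − 0.698)·F10 = 0.698×2990 − 2198.3 = -111.28
F10 = -111.28 / -0.050 = 2225.6 tonne/day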